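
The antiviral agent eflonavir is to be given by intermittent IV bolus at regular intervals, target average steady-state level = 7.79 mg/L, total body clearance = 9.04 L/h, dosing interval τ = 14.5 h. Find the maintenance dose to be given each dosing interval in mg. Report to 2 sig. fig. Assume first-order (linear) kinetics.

1000 mg

At steady state, Dose/τ = Css × CL.
Dose = Css × CL × τ = 7.79 × 9.040 × 14.5 = 1021 mg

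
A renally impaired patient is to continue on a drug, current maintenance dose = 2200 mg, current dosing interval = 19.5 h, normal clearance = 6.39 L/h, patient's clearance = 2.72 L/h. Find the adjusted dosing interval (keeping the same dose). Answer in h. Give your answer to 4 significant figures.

45.81 h

To keep the same average steady-state level, dosing rate must scale with clearance.
CL ratio = 2.72 / 6.39 = 0.4257
New interval (same dose) = 19.5 / 0.4257 = 45.81 h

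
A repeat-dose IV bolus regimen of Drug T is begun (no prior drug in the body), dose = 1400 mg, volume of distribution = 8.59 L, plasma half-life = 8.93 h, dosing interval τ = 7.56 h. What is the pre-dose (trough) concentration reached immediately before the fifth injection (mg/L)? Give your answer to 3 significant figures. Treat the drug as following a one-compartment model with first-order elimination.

185 mg/L

C₀ per dose = Dose / Vd = 1400 / 8.59 = 163.0 mg/L
k = ln2 / t½ = 0.693147 / 8.93 = 0.07762 h⁻¹
Fraction remaining after one interval: r = e^(−kτ) = e^(−0.07762 × 7.56) = 0.5561
Before dose 5, 4 doses have been given (aged 1τ, 2τ, 3τ, 4τ).
C_trough = C₀ × (r + r² + … + r^4) = C₀ × r(1−r^4)/(1−r)
        = 163.0 × 0.5561 × (1 − 0.09563) / (1 − 0.5561) = 184.7 mg/L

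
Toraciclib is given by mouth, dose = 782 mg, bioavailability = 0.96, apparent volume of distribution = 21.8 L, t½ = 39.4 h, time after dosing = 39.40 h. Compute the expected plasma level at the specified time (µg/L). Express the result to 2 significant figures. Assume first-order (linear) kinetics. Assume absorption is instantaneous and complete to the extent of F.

17000 µg/L

Amount reaching circulation = F × Dose = 0.96 × 782.0 = 750.7 mg
C₀ = F·Dose / Vd = 750.7 / 21.8 = 34.44 mg/L
k = ln2 / t½ = 0.693147 / 39.4 = 0.01759 h⁻¹
t / t½ = 39.40 / 39.4 = 1 half-lives
C = C₀ × (1/2)^1 = 34.44 × 0.5000 = 17.22 mg/L
Convert: 17.22 mg/L × 1000 = 17220 µg/L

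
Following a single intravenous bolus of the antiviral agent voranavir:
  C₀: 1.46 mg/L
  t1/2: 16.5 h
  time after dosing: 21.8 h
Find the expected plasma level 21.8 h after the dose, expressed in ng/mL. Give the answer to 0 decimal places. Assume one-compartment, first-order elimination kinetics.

k = ln2 / t½ = 0.693147 / 16.5 = 0.04201 h⁻¹
C = C₀ · e^(−k·t) = 1.460 × e^(−0.04201 × 21.8)
  = 1.460 × 0.4002 = 0.5843 mg/L
Convert: 0.5843 mg/L × 1000 = 584.3 ng/mL

584 ng/mL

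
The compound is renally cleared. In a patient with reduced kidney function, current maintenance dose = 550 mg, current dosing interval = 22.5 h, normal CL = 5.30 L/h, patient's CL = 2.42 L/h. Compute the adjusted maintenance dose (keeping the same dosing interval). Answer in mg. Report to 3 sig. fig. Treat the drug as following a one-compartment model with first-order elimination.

251 mg

To keep the same average steady-state level, dosing rate must scale with clearance.
CL ratio = 2.42 / 5.30 = 0.4566
New dose (same interval) = 550 × 0.4566 = 251.1 mg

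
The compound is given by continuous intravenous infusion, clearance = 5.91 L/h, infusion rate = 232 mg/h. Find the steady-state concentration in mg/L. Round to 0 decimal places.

39 mg/L

At steady state Css = R₀ / CL = 232 / 5.910 = 39.26 mg/L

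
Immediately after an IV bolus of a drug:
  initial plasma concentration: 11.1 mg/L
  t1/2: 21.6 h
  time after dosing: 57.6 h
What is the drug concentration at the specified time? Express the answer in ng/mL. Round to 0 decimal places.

k = ln2 / t½ = 0.693147 / 21.6 = 0.03209 h⁻¹
C = C₀ · e^(−k·t) = 11.10 × e^(−0.03209 × 57.6)
  = 11.10 × 0.1575 = 1.748 mg/L
Convert: 1.748 mg/L × 1000 = 1748 ng/mL

1748 ng/mL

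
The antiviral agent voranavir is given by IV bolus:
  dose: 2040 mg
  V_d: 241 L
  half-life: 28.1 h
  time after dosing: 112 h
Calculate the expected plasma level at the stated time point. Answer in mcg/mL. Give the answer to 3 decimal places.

C₀ = Dose / Vd = 2040 / 241 = 8.465 mg/L
k = ln2 / t½ = 0.693147 / 28.1 = 0.02467 h⁻¹
C = C₀ · e^(−k·t) = 8.465 × e^(−0.02467 × 112)
  = 8.465 × 0.06310 = 0.5341 mg/L
(0.5341 mg/L = 0.5341 mcg/mL)

0.534 mcg/mL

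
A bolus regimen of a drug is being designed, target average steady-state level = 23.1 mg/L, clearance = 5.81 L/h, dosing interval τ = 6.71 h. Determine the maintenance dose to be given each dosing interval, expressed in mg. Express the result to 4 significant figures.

At steady state, Dose/τ = Css × CL.
Dose = Css × CL × τ = 23.1 × 5.810 × 6.71 = 900.6 mg

900.6 mg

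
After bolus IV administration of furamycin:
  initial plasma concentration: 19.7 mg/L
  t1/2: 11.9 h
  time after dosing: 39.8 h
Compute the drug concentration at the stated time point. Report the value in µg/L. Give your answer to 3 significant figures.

k = ln2 / t½ = 0.693147 / 11.9 = 0.05825 h⁻¹
C = C₀ · e^(−k·t) = 19.70 × e^(−0.05825 × 39.8)
  = 19.70 × 0.09844 = 1.939 mg/L
Convert: 1.939 mg/L × 1000 = 1939 µg/L

1940 µg/L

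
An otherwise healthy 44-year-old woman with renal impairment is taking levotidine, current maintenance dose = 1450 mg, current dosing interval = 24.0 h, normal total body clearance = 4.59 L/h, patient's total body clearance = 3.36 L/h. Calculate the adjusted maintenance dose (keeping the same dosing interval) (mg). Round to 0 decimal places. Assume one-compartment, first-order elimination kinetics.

To keep the same average steady-state level, dosing rate must scale with clearance.
CL ratio = 3.36 / 4.59 = 0.7320
New dose (same interval) = 1450 × 0.7320 = 1061 mg

1061 mg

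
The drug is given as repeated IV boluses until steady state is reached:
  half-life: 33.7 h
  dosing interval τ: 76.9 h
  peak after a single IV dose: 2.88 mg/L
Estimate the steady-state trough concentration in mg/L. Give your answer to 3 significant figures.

k = ln2 / t½ = 0.693147 / 33.7 = 0.02057 h⁻¹
e^(−kτ) = e^(−0.02057 × 76.9) = 0.2056
Accumulation ratio R = 1 / (1 − e^(−kτ)) = 1 / (1 − 0.2056) = 1.259
Steady-state trough = C₀ × R × e^(−kτ) = 2.88 × 1.259 × 0.2056 = 0.7455 mg/L

0.746 mg/L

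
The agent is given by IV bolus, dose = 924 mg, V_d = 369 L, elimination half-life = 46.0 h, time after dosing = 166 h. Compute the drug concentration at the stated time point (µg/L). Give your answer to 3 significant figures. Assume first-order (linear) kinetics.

C₀ = Dose / Vd = 924.0 / 369 = 2.504 mg/L
k = ln2 / t½ = 0.693147 / 46.0 = 0.01507 h⁻¹
C = C₀ · e^(−k·t) = 2.504 × e^(−0.01507 × 166)
  = 2.504 × 0.08195 = 0.2052 mg/L
Convert: 0.2052 mg/L × 1000 = 205.2 µg/L

205 µg/L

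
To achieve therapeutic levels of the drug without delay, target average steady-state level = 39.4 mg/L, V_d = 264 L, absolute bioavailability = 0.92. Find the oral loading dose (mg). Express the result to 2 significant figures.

11000 mg

LD = Css × Vd / F = 39.4 × 264 / 0.92 = 11310 mg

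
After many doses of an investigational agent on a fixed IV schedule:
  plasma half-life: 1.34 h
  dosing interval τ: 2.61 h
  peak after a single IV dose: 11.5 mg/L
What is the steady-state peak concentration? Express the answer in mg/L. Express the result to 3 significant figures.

15.5 mg/L

k = ln2 / t½ = 0.693147 / 1.34 = 0.5173 h⁻¹
e^(−kτ) = e^(−0.5173 × 2.61) = 0.2592
Accumulation ratio R = 1 / (1 − e^(−kτ)) = 1 / (1 − 0.2592) = 1.350
Steady-state peak = C₀ × R = 11.5 × 1.350 = 15.53 mg/L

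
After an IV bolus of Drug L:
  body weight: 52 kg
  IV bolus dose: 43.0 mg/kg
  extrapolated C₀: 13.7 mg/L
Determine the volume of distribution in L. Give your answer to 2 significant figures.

160 L

Dose = 43.0 × 52 = 2236 mg
Vd = Dose / C₀ = 2236 / 13.7 = 163.2 L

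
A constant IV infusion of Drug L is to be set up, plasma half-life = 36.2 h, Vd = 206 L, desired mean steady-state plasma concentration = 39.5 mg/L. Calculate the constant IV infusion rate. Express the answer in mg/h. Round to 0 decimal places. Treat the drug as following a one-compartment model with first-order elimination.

156 mg/h

k = ln2 / t½ = 0.693147 / 36.2 = 0.01915 h⁻¹
CL = k × Vd = 0.01915 × 206 = 3.945 L/h
At steady state, infusion rate R₀ = Css × CL = 39.5 × 3.945 = 155.8 mg/h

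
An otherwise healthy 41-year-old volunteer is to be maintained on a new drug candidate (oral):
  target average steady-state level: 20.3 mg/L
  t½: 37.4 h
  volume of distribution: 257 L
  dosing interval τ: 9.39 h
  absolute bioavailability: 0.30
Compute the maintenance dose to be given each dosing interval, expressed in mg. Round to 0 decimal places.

k = ln2 / t½ = 0.693147 / 37.4 = 0.01853 h⁻¹
CL = k × Vd = 0.01853 × 257 = 4.762 L/h
At steady state, F × (Dose/τ) = Css × CL.
Dose = Css × CL × τ / F = 20.3 × 4.762 × 9.39 / 0.30 = 3026 mg

3026 mg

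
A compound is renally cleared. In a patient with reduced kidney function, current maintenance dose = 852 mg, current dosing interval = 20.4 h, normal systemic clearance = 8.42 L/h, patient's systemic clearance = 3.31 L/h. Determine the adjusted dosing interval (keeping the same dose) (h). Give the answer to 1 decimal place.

To keep the same average steady-state level, dosing rate must scale with clearance.
CL ratio = 3.31 / 8.42 = 0.3931
New interval (same dose) = 20.4 / 0.3931 = 51.90 h

51.9 h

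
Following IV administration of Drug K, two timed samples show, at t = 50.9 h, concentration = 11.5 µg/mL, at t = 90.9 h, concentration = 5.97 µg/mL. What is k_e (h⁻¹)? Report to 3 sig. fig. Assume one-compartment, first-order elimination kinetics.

k = ln(C₁/C₂) / (t₂ − t₁) = ln(11.5/5.97) / (90.9 − 50.9)
  = 0.6556 / 40.00 = 0.01639 h⁻¹

0.0164 h⁻¹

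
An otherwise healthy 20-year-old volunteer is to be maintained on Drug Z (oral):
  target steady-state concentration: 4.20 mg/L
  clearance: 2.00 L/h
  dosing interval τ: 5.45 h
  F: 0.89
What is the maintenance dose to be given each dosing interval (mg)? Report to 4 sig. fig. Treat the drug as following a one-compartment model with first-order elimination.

51.44 mg

At steady state, F × (Dose/τ) = Css × CL.
Dose = Css × CL × τ / F = 4.20 × 2.000 × 5.45 / 0.89 = 51.44 mg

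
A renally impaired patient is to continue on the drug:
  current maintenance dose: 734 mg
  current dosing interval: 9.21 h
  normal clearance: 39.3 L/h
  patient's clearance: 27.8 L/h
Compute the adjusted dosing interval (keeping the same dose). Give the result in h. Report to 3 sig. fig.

To keep the same average steady-state level, dosing rate must scale with clearance.
CL ratio = 27.8 / 39.3 = 0.7074
New interval (same dose) = 9.21 / 0.7074 = 13.02 h

13.0 h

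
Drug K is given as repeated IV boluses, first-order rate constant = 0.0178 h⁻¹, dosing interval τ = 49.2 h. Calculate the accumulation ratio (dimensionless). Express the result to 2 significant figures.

1.7

e^(−kτ) = e^(−0.01780 × 49.2) = 0.4165
Accumulation ratio R = 1 / (1 − e^(−kτ)) = 1 / (1 − 0.4165) = 1.714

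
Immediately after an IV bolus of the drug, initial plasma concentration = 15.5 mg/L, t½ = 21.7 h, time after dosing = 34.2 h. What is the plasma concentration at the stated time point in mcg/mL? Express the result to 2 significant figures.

5.2 mcg/mL

k = ln2 / t½ = 0.693147 / 21.7 = 0.03194 h⁻¹
C = C₀ · e^(−k·t) = 15.50 × e^(−0.03194 × 34.2)
  = 15.50 × 0.3354 = 5.199 mg/L
(5.199 mg/L = 5.199 mcg/mL)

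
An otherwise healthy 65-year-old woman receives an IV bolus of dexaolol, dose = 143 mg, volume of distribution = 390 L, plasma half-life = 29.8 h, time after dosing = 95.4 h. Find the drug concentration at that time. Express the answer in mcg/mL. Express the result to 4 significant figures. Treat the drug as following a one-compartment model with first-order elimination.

0.03986 mcg/mL

C₀ = Dose / Vd = 143.0 / 390 = 0.3667 mg/L
k = ln2 / t½ = 0.693147 / 29.8 = 0.02326 h⁻¹
C = C₀ · e^(−k·t) = 0.3667 × e^(−0.02326 × 95.4)
  = 0.3667 × 0.1087 = 0.03986 mg/L
(0.03986 mg/L = 0.03986 mcg/mL)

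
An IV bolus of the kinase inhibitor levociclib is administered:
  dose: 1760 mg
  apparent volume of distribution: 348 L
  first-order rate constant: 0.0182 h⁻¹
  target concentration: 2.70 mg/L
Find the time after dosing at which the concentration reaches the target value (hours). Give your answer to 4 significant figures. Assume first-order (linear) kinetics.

C₀ = Dose / Vd = 1760 / 348 = 5.057 mg/L
t = ln(C₀ / C) / k = ln(5.057 / 2.70) / 0.01820
  = ln(1.873) / 0.01820 = 0.6275 / 0.01820 = 34.48 h

34.48 h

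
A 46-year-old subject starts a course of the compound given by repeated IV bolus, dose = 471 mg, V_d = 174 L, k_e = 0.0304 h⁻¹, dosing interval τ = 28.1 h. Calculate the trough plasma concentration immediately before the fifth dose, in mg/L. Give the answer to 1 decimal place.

1.9 mg/L

C₀ per dose = Dose / Vd = 471 / 174 = 2.707 mg/L
Fraction remaining after one interval: r = e^(−kτ) = e^(−0.03040 × 28.1) = 0.4256
Before dose 5, 4 doses have been given (aged 1τ, 2τ, 3τ, 4τ).
C_trough = C₀ × (r + r² + … + r^4) = C₀ × r(1−r^4)/(1−r)
        = 2.707 × 0.4256 × (1 − 0.03281) / (1 − 0.4256) = 1.940 mg/L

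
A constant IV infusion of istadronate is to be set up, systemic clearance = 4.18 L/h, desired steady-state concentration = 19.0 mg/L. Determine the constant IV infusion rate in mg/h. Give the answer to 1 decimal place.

At steady state, infusion rate R₀ = Css × CL = 19.0 × 4.180 = 79.42 mg/h

79.4 mg/h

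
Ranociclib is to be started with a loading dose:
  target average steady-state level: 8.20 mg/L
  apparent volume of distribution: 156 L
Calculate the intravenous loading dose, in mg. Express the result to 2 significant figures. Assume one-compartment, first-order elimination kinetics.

LD = Css × Vd = 8.20 × 156 = 1279 mg

1300 mg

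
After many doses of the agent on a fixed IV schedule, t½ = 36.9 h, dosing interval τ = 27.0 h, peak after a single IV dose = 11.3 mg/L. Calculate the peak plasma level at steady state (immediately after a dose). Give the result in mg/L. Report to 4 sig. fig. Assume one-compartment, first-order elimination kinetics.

28.41 mg/L

k = ln2 / t½ = 0.693147 / 36.9 = 0.01878 h⁻¹
e^(−kτ) = e^(−0.01878 × 27.0) = 0.6023
Accumulation ratio R = 1 / (1 − e^(−kτ)) = 1 / (1 − 0.6023) = 2.514
Steady-state peak = C₀ × R = 11.3 × 2.514 = 28.41 mg/L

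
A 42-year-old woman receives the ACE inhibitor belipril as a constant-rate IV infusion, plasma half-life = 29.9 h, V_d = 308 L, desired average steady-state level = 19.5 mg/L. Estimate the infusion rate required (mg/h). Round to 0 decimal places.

139 mg/h

k = ln2 / t½ = 0.693147 / 29.9 = 0.02318 h⁻¹
CL = k × Vd = 0.02318 × 308 = 7.139 L/h
At steady state, infusion rate R₀ = Css × CL = 19.5 × 7.139 = 139.2 mg/h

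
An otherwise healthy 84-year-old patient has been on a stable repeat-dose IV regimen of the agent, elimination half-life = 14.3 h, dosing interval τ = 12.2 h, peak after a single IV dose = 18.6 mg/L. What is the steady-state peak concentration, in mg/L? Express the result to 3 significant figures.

41.7 mg/L

k = ln2 / t½ = 0.693147 / 14.3 = 0.04847 h⁻¹
e^(−kτ) = e^(−0.04847 × 12.2) = 0.5536
Accumulation ratio R = 1 / (1 − e^(−kτ)) = 1 / (1 − 0.5536) = 2.240
Steady-state peak = C₀ × R = 18.6 × 2.240 = 41.66 mg/L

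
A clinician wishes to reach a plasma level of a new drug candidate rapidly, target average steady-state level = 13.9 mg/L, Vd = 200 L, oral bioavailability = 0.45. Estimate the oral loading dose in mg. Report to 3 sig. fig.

LD = Css × Vd / F = 13.9 × 200 / 0.45 = 6178 mg

6180 mg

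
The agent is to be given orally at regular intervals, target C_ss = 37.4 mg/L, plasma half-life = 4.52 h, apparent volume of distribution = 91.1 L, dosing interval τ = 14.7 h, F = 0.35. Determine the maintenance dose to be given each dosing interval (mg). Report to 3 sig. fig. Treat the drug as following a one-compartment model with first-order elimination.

21900 mg

k = ln2 / t½ = 0.693147 / 4.52 = 0.1534 h⁻¹
CL = k × Vd = 0.1534 × 91.1 = 13.97 L/h
At steady state, F × (Dose/τ) = Css × CL.
Dose = Css × CL × τ / F = 37.4 × 13.97 × 14.7 / 0.35 = 21940 mg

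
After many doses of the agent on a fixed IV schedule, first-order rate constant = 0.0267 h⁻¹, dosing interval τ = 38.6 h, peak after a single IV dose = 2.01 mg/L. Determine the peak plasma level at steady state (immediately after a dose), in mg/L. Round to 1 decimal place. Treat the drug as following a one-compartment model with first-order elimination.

e^(−kτ) = e^(−0.02670 × 38.6) = 0.3568
Accumulation ratio R = 1 / (1 − e^(−kτ)) = 1 / (1 − 0.3568) = 1.555
Steady-state peak = C₀ × R = 2.01 × 1.555 = 3.126 mg/L

3.1 mg/L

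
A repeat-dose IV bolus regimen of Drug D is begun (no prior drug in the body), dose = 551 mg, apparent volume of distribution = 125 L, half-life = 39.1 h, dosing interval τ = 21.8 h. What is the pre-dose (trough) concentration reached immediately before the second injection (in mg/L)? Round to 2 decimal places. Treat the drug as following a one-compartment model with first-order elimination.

C₀ per dose = Dose / Vd = 551 / 125 = 4.408 mg/L
k = ln2 / t½ = 0.693147 / 39.1 = 0.01773 h⁻¹
Fraction remaining after one interval: r = e^(−kτ) = e^(−0.01773 × 21.8) = 0.6794
Before dose 2, 1 dose has been given (aged 1τ).
C_trough = C₀ × r = 4.408 × 0.6794 = 2.995 mg/L

3.00 mg/L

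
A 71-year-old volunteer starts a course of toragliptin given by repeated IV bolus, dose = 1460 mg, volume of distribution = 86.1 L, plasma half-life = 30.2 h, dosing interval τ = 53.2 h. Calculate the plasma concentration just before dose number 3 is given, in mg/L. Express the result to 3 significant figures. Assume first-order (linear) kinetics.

C₀ per dose = Dose / Vd = 1460 / 86.1 = 16.96 mg/L
k = ln2 / t½ = 0.693147 / 30.2 = 0.02295 h⁻¹
Fraction remaining after one interval: r = e^(−kτ) = e^(−0.02295 × 53.2) = 0.2950
Before dose 3, 2 doses have been given (aged 1τ, 2τ).
C_trough = C₀ × (r + r²) = 16.96 × (0.2950 + 0.08703) = 6.479 mg/L

6.48 mg/L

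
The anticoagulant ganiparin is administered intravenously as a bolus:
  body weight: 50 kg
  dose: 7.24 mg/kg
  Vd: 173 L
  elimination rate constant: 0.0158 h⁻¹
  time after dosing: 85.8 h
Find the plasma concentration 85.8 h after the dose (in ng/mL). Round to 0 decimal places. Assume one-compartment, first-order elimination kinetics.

Total dose = 7.24 × 50 = 362.0 mg
C₀ = Dose / Vd = 362.0 / 173 = 2.092 mg/L
C = C₀ · e^(−k·t) = 2.092 × e^(−0.01580 × 85.8)
  = 2.092 × 0.2578 = 0.5393 mg/L
Convert: 0.5393 mg/L × 1000 = 539.3 ng/mL

539 ng/mL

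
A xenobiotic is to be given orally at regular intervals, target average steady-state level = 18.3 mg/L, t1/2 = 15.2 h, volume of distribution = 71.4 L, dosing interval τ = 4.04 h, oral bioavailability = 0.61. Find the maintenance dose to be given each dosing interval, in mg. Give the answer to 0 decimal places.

k = ln2 / t½ = 0.693147 / 15.2 = 0.04560 h⁻¹
CL = k × Vd = 0.04560 × 71.4 = 3.256 L/h
At steady state, F × (Dose/τ) = Css × CL.
Dose = Css × CL × τ / F = 18.3 × 3.256 × 4.04 / 0.61 = 394.6 mg

395 mg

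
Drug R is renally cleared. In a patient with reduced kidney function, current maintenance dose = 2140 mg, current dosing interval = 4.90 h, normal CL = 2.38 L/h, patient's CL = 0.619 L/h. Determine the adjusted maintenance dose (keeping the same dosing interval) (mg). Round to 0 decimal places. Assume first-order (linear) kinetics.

557 mg

To keep the same average steady-state level, dosing rate must scale with clearance.
CL ratio = 0.619 / 2.38 = 0.2601
New dose (same interval) = 2140 × 0.2601 = 556.6 mg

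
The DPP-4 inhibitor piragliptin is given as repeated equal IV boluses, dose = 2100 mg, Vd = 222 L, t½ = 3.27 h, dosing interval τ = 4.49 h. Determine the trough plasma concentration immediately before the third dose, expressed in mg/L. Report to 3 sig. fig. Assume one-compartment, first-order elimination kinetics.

C₀ per dose = Dose / Vd = 2100 / 222 = 9.459 mg/L
k = ln2 / t½ = 0.693147 / 3.27 = 0.2120 h⁻¹
Fraction remaining after one interval: r = e^(−kτ) = e^(−0.2120 × 4.49) = 0.3860
Before dose 3, 2 doses have been given (aged 1τ, 2τ).
C_trough = C₀ × (r + r²) = 9.459 × (0.3860 + 0.1490) = 5.061 mg/L

5.06 mg/L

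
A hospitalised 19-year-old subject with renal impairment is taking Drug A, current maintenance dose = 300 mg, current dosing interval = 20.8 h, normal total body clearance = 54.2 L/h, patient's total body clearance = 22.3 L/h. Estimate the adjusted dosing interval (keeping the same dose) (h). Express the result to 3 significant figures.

To keep the same average steady-state level, dosing rate must scale with clearance.
CL ratio = 22.3 / 54.2 = 0.4114
New interval (same dose) = 20.8 / 0.4114 = 50.56 h

50.6 h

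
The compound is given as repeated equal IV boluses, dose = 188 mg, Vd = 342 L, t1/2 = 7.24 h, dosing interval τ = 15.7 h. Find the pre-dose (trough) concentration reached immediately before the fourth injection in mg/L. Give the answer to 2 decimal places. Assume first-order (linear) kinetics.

0.16 mg/L

C₀ per dose = Dose / Vd = 188 / 342 = 0.5497 mg/L
k = ln2 / t½ = 0.693147 / 7.24 = 0.09574 h⁻¹
Fraction remaining after one interval: r = e^(−kτ) = e^(−0.09574 × 15.7) = 0.2224
Before dose 4, 3 doses have been given (aged 1τ, 2τ, 3τ).
C_trough = C₀ × (r + r² + … + r^3) = C₀ × r(1−r^3)/(1−r)
        = 0.5497 × 0.2224 × (1 − 0.01100) / (1 − 0.2224) = 0.1555 mg/L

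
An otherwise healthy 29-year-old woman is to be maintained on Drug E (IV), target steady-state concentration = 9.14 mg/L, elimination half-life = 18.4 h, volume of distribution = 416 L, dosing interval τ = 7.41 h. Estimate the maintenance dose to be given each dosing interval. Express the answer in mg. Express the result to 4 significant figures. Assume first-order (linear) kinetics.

1061 mg

k = ln2 / t½ = 0.693147 / 18.4 = 0.03767 h⁻¹
CL = k × Vd = 0.03767 × 416 = 15.67 L/h
At steady state, Dose/τ = Css × CL.
Dose = Css × CL × τ = 9.14 × 15.67 × 7.41 = 1061 mg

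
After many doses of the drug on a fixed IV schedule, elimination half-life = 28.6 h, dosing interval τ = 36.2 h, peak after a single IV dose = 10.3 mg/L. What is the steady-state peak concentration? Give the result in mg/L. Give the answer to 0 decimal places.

k = ln2 / t½ = 0.693147 / 28.6 = 0.02424 h⁻¹
e^(−kτ) = e^(−0.02424 × 36.2) = 0.4158
Accumulation ratio R = 1 / (1 − e^(−kτ)) = 1 / (1 − 0.4158) = 1.712
Steady-state peak = C₀ × R = 10.3 × 1.712 = 17.63 mg/L

18 mg/L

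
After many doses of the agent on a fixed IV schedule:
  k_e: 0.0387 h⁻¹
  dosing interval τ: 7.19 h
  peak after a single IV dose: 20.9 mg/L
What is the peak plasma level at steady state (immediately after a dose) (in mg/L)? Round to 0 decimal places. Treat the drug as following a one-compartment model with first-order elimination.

86 mg/L

e^(−kτ) = e^(−0.03870 × 7.19) = 0.7571
Accumulation ratio R = 1 / (1 − e^(−kτ)) = 1 / (1 − 0.7571) = 4.117
Steady-state peak = C₀ × R = 20.9 × 4.117 = 86.05 mg/L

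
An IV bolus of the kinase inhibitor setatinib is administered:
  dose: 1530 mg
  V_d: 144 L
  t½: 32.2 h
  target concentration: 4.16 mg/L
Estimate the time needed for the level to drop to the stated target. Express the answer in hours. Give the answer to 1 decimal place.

43.6 h

C₀ = Dose / Vd = 1530 / 144 = 10.63 mg/L
k = ln2 / t½ = 0.693147 / 32.2 = 0.02153 h⁻¹
t = ln(C₀ / C) / k = ln(10.63 / 4.16) / 0.02153
  = ln(2.555) / 0.02153 = 0.9381 / 0.02153 = 43.57 h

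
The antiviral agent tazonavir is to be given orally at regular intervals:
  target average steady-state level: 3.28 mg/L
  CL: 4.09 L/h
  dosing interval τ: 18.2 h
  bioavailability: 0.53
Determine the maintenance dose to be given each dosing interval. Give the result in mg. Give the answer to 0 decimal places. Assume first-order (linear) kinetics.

461 mg

At steady state, F × (Dose/τ) = Css × CL.
Dose = Css × CL × τ / F = 3.28 × 4.090 × 18.2 / 0.53 = 460.7 mg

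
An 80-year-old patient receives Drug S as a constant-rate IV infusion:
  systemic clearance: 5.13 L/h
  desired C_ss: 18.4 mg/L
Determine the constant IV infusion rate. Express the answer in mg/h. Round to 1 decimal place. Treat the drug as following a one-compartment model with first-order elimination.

At steady state, infusion rate R₀ = Css × CL = 18.4 × 5.130 = 94.39 mg/h

94.4 mg/h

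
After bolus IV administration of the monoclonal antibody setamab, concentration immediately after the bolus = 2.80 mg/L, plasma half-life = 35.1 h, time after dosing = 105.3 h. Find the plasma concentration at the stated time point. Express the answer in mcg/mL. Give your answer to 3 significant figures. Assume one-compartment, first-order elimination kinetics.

0.350 mcg/mL

k = ln2 / t½ = 0.693147 / 35.1 = 0.01975 h⁻¹
t / t½ = 105.3 / 35.1 = 3 half-lives
C = C₀ × (1/2)^3 = 2.800 × 0.1250 = 0.3500 mg/L
(0.3500 mg/L = 0.3500 mcg/mL)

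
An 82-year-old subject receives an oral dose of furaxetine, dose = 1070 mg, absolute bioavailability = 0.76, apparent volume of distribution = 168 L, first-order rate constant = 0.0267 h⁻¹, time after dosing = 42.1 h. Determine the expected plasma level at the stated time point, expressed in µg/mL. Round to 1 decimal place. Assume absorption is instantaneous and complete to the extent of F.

1.6 µg/mL

Amount reaching circulation = F × Dose = 0.76 × 1070 = 813.2 mg
C₀ = F·Dose / Vd = 813.2 / 168 = 4.840 mg/L
C = C₀ · e^(−k·t) = 4.840 × e^(−0.02670 × 42.1)
  = 4.840 × 0.3250 = 1.573 mg/L
(1.573 mg/L = 1.573 µg/mL)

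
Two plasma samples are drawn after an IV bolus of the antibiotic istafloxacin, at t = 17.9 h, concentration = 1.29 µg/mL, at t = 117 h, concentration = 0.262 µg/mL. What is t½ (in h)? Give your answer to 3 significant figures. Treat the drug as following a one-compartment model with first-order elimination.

43.1 h

k = ln(C₁/C₂) / (t₂ − t₁) = ln(1.29/0.262) / (117 − 17.9)
  = 1.594 / 99.10 = 0.01608 h⁻¹
t½ = ln2 / k = 0.693147 / 0.01608 = 43.11 h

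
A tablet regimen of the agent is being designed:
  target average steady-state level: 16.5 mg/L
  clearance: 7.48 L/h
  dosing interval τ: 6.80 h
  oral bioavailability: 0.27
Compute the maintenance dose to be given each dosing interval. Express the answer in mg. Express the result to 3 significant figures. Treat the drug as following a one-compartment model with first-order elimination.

3110 mg

At steady state, F × (Dose/τ) = Css × CL.
Dose = Css × CL × τ / F = 16.5 × 7.480 × 6.80 / 0.27 = 3108 mg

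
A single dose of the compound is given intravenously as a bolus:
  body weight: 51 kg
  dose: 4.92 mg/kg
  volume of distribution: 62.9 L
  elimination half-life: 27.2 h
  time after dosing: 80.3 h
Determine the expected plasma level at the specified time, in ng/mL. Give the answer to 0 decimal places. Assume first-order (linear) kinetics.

Total dose = 4.92 × 51 = 250.9 mg
C₀ = Dose / Vd = 250.9 / 62.9 = 3.989 mg/L
k = ln2 / t½ = 0.693147 / 27.2 = 0.02548 h⁻¹
C = C₀ · e^(−k·t) = 3.989 × e^(−0.02548 × 80.3)
  = 3.989 × 0.1292 = 0.5154 mg/L
Convert: 0.5154 mg/L × 1000 = 515.4 ng/mL

515 ng/mL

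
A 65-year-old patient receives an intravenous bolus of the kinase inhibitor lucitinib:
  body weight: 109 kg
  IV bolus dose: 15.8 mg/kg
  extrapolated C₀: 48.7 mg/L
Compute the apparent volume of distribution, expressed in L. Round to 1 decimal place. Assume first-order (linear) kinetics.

35.4 L

Dose = 15.8 × 109 = 1722 mg
Vd = Dose / C₀ = 1722 / 48.7 = 35.36 L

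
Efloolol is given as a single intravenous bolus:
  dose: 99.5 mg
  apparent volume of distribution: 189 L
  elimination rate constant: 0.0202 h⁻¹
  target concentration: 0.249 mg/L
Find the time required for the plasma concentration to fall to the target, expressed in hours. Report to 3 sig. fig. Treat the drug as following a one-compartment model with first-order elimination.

C₀ = Dose / Vd = 99.50 / 189 = 0.5265 mg/L
t = ln(C₀ / C) / k = ln(0.5265 / 0.249) / 0.02020
  = ln(2.114) / 0.02020 = 0.7486 / 0.02020 = 37.06 h

37.1 h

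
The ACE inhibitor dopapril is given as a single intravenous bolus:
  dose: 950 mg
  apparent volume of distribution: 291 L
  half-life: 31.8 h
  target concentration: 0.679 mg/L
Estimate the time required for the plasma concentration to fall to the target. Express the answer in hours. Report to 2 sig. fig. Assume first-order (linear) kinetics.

72 h

C₀ = Dose / Vd = 950.0 / 291 = 3.265 mg/L
k = ln2 / t½ = 0.693147 / 31.8 = 0.02180 h⁻¹
t = ln(C₀ / C) / k = ln(3.265 / 0.679) / 0.02180
  = ln(4.809) / 0.02180 = 1.570 / 0.02180 = 72.02 h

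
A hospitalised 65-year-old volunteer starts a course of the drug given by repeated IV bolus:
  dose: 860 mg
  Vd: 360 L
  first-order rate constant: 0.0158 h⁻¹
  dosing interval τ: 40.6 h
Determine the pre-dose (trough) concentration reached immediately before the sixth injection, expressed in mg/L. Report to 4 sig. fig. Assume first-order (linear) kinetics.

C₀ per dose = Dose / Vd = 860 / 360 = 2.389 mg/L
Fraction remaining after one interval: r = e^(−kτ) = e^(−0.01580 × 40.6) = 0.5265
Before dose 6, 5 doses have been given (aged 1τ, 2τ, 3τ, 4τ, 5τ).
C_trough = C₀ × (r + r² + … + r^5) = C₀ × r(1−r^5)/(1−r)
        = 2.389 × 0.5265 × (1 − 0.04046) / (1 − 0.5265) = 2.549 mg/L

2.549 mg/L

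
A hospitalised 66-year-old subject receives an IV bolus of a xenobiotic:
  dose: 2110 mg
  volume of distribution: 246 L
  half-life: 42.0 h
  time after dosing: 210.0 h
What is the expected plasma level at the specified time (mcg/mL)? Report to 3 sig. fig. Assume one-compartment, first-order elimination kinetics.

0.268 mcg/mL

C₀ = Dose / Vd = 2110 / 246 = 8.577 mg/L
k = ln2 / t½ = 0.693147 / 42.0 = 0.01650 h⁻¹
t / t½ = 210.0 / 42.0 = 5 half-lives
C = C₀ × (1/2)^5 = 8.577 × 0.03125 = 0.2680 mg/L
(0.2680 mg/L = 0.2680 mcg/mL)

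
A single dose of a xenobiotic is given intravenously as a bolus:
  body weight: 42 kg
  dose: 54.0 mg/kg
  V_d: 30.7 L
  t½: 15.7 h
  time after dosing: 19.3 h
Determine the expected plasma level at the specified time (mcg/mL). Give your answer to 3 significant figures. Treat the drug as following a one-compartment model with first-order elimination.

31.5 mcg/mL

Total dose = 54.0 × 42 = 2268 mg
C₀ = Dose / Vd = 2268 / 30.7 = 73.88 mg/L
k = ln2 / t½ = 0.693147 / 15.7 = 0.04415 h⁻¹
C = C₀ · e^(−k·t) = 73.88 × e^(−0.04415 × 19.3)
  = 73.88 × 0.4265 = 31.51 mg/L
(31.51 mg/L = 31.51 mcg/mL)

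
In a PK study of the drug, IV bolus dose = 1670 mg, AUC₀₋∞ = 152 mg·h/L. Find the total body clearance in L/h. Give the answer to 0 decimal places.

11 L/h

CL = Dose / AUC = 1670 / 152 = 10.99 L/h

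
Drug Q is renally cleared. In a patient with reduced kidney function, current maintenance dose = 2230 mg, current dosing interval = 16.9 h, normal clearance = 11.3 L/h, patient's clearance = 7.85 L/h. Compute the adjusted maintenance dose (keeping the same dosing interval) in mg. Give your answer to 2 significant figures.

1500 mg

To keep the same average steady-state level, dosing rate must scale with clearance.
CL ratio = 7.85 / 11.3 = 0.6947
New dose (same interval) = 2230 × 0.6947 = 1549 mg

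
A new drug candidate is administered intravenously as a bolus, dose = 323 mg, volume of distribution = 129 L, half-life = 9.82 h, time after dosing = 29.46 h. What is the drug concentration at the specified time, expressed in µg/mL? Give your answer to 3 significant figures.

0.313 µg/mL

C₀ = Dose / Vd = 323.0 / 129 = 2.504 mg/L
k = ln2 / t½ = 0.693147 / 9.82 = 0.07059 h⁻¹
t / t½ = 29.46 / 9.82 = 3 half-lives
C = C₀ × (1/2)^3 = 2.504 × 0.1250 = 0.3130 mg/L
(0.3130 mg/L = 0.3130 µg/mL)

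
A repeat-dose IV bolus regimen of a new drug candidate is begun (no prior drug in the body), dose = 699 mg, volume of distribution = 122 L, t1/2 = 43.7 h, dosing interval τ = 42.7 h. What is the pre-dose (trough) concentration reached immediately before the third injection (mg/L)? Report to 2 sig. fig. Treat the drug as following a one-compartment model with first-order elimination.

C₀ per dose = Dose / Vd = 699 / 122 = 5.730 mg/L
k = ln2 / t½ = 0.693147 / 43.7 = 0.01586 h⁻¹
Fraction remaining after one interval: r = e^(−kτ) = e^(−0.01586 × 42.7) = 0.5080
Before dose 3, 2 doses have been given (aged 1τ, 2τ).
C_trough = C₀ × (r + r²) = 5.730 × (0.5080 + 0.2581) = 4.390 mg/L

4.4 mg/L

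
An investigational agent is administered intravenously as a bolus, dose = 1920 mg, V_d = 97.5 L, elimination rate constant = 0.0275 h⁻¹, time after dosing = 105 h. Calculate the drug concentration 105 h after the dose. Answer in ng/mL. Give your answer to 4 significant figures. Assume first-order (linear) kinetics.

C₀ = Dose / Vd = 1920 / 97.5 = 19.69 mg/L
C = C₀ · e^(−k·t) = 19.69 × e^(−0.02750 × 105)
  = 19.69 × 0.05572 = 1.097 mg/L
Convert: 1.097 mg/L × 1000 = 1097 ng/mL

1097 ng/mL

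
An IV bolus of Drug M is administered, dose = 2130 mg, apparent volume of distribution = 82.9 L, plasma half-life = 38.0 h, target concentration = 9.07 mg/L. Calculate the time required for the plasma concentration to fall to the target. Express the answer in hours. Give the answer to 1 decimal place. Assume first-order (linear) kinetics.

57.1 h

C₀ = Dose / Vd = 2130 / 82.9 = 25.69 mg/L
k = ln2 / t½ = 0.693147 / 38.0 = 0.01824 h⁻¹
t = ln(C₀ / C) / k = ln(25.69 / 9.07) / 0.01824
  = ln(2.832) / 0.01824 = 1.041 / 0.01824 = 57.07 h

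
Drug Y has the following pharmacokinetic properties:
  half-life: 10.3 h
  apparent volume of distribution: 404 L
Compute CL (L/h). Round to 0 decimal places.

27 L/h

k = ln2 / t½ = 0.693147 / 10.3 = 0.06730 h⁻¹
CL = k × Vd = 0.06730 × 404 = 27.19 L/h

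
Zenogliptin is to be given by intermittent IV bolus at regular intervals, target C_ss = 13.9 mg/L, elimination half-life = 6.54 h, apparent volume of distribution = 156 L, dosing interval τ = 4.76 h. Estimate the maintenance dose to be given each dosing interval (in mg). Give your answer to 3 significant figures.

1090 mg

k = ln2 / t½ = 0.693147 / 6.54 = 0.1060 h⁻¹
CL = k × Vd = 0.1060 × 156 = 16.54 L/h
At steady state, Dose/τ = Css × CL.
Dose = Css × CL × τ = 13.9 × 16.54 × 4.76 = 1094 mg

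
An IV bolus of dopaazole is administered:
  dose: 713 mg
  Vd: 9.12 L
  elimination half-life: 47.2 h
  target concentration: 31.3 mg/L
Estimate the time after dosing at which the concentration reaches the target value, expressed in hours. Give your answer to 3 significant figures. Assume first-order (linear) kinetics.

62.3 h

C₀ = Dose / Vd = 713.0 / 9.12 = 78.18 mg/L
k = ln2 / t½ = 0.693147 / 47.2 = 0.01469 h⁻¹
t = ln(C₀ / C) / k = ln(78.18 / 31.3) / 0.01469
  = ln(2.498) / 0.01469 = 0.9155 / 0.01469 = 62.32 h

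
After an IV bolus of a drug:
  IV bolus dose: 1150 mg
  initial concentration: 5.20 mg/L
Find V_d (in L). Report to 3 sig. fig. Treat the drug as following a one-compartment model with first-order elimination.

221 L

Vd = Dose / C₀ = 1150 / 5.20 = 221.2 L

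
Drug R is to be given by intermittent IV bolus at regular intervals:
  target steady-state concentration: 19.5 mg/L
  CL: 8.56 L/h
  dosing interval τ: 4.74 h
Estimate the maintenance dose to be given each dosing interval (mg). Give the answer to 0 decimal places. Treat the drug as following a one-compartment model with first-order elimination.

At steady state, Dose/τ = Css × CL.
Dose = Css × CL × τ = 19.5 × 8.560 × 4.74 = 791.2 mg

791 mg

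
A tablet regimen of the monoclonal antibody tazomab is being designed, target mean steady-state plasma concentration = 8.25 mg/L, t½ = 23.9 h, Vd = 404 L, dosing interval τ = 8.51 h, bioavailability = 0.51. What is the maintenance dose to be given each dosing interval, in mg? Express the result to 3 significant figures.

k = ln2 / t½ = 0.693147 / 23.9 = 0.02900 h⁻¹
CL = k × Vd = 0.02900 × 404 = 11.72 L/h
At steady state, F × (Dose/τ) = Css × CL.
Dose = Css × CL × τ / F = 8.25 × 11.72 × 8.51 / 0.51 = 1613 mg

1610 mg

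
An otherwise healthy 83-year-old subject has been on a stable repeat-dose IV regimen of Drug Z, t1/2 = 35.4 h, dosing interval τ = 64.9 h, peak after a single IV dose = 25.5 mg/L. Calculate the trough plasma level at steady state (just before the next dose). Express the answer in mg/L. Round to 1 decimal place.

k = ln2 / t½ = 0.693147 / 35.4 = 0.01958 h⁻¹
e^(−kτ) = e^(−0.01958 × 64.9) = 0.2806
Accumulation ratio R = 1 / (1 − e^(−kτ)) = 1 / (1 − 0.2806) = 1.390
Steady-state trough = C₀ × R × e^(−kτ) = 25.5 × 1.390 × 0.2806 = 9.946 mg/L

9.9 mg/L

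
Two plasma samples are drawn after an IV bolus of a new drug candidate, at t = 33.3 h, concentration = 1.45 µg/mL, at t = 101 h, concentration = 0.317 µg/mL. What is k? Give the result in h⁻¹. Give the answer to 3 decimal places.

0.022 h⁻¹

k = ln(C₁/C₂) / (t₂ − t₁) = ln(1.45/0.317) / (101 − 33.3)
  = 1.520 / 67.70 = 0.02245 h⁻¹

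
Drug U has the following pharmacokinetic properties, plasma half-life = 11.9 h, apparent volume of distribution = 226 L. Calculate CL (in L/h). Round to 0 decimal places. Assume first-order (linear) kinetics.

13 L/h

k = ln2 / t½ = 0.693147 / 11.9 = 0.05825 h⁻¹
CL = k × Vd = 0.05825 × 226 = 13.16 L/h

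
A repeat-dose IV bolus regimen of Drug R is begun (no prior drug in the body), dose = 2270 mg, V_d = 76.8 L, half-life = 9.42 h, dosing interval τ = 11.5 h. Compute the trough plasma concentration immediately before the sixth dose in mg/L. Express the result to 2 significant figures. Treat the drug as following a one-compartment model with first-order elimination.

C₀ per dose = Dose / Vd = 2270 / 76.8 = 29.56 mg/L
k = ln2 / t½ = 0.693147 / 9.42 = 0.07358 h⁻¹
Fraction remaining after one interval: r = e^(−kτ) = e^(−0.07358 × 11.5) = 0.4291
Before dose 6, 5 doses have been given (aged 1τ, 2τ, 3τ, 4τ, 5τ).
C_trough = C₀ × (r + r² + … + r^5) = C₀ × r(1−r^5)/(1−r)
        = 29.56 × 0.4291 × (1 − 0.01455) / (1 − 0.4291) = 21.89 mg/L

22 mg/L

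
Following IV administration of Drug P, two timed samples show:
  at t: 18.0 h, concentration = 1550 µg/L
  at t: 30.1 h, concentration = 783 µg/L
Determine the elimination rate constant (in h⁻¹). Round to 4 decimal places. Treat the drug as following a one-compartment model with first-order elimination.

0.0564 h⁻¹

k = ln(C₁/C₂) / (t₂ − t₁) = ln(1550/783) / (30.1 − 18.0)
  = 0.6829 / 12.10 = 0.05644 h⁻¹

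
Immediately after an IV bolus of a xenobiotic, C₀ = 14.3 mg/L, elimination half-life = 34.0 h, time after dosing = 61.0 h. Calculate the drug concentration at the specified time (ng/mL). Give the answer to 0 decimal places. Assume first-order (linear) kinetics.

k = ln2 / t½ = 0.693147 / 34.0 = 0.02039 h⁻¹
C = C₀ · e^(−k·t) = 14.30 × e^(−0.02039 × 61.0)
  = 14.30 × 0.2883 = 4.123 mg/L
Convert: 4.123 mg/L × 1000 = 4123 ng/mL

4123 ng/mL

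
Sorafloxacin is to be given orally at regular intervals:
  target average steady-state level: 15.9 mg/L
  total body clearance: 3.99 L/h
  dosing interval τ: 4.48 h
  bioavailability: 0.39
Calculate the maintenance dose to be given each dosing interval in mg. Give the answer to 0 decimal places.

729 mg

At steady state, F × (Dose/τ) = Css × CL.
Dose = Css × CL × τ / F = 15.9 × 3.990 × 4.48 / 0.39 = 728.8 mg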